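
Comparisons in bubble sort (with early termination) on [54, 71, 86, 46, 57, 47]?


Algorithm: bubble sort (with early termination)
Input: [54, 71, 86, 46, 57, 47]
Sorted: [46, 47, 54, 57, 71, 86]

15


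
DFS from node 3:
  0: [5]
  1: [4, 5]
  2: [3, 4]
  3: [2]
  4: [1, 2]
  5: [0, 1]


Visit 3, push [2]
Visit 2, push [4]
Visit 4, push [1]
Visit 1, push [5]
Visit 5, push [0]
Visit 0, push []

DFS order: [3, 2, 4, 1, 5, 0]


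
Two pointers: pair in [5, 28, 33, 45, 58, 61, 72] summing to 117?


lo=0(5)+hi=6(72)=77
lo=1(28)+hi=6(72)=100
lo=2(33)+hi=6(72)=105
lo=3(45)+hi=6(72)=117

Yes: 45+72=117


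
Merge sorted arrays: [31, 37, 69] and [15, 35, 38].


Take 15 from B
Take 31 from A
Take 35 from B
Take 37 from A
Take 38 from B

Merged: [15, 31, 35, 37, 38, 69]


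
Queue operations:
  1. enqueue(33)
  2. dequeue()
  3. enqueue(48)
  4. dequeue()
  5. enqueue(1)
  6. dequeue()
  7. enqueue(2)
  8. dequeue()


enqueue(33) -> [33]
dequeue()->33, []
enqueue(48) -> [48]
dequeue()->48, []
enqueue(1) -> [1]
dequeue()->1, []
enqueue(2) -> [2]
dequeue()->2, []

Final queue: []


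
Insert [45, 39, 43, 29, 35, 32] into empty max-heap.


Insert 45: [45]
Insert 39: [45, 39]
Insert 43: [45, 39, 43]
Insert 29: [45, 39, 43, 29]
Insert 35: [45, 39, 43, 29, 35]
Insert 32: [45, 39, 43, 29, 35, 32]

Final heap: [45, 39, 43, 29, 35, 32]


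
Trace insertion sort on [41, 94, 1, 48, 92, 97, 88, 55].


Initial: [41, 94, 1, 48, 92, 97, 88, 55]
Insert 94: [41, 94, 1, 48, 92, 97, 88, 55]
Insert 1: [1, 41, 94, 48, 92, 97, 88, 55]
Insert 48: [1, 41, 48, 94, 92, 97, 88, 55]
Insert 92: [1, 41, 48, 92, 94, 97, 88, 55]
Insert 97: [1, 41, 48, 92, 94, 97, 88, 55]
Insert 88: [1, 41, 48, 88, 92, 94, 97, 55]
Insert 55: [1, 41, 48, 55, 88, 92, 94, 97]

Sorted: [1, 41, 48, 55, 88, 92, 94, 97]


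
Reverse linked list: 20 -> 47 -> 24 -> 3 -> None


Step 1: curr=20, set curr.next=prev(None) | reversed so far: 20
Step 2: curr=47, set curr.next=prev(20) | reversed so far: 47 -> 20
Step 3: curr=24, set curr.next=prev(47) | reversed so far: 24 -> 47 -> 20
Step 4: curr=3, set curr.next=prev(24) | reversed so far: 3 -> 24 -> 47 -> 20

3 -> 24 -> 47 -> 20 -> None


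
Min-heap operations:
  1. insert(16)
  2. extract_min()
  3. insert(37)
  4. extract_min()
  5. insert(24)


insert(16) -> [16]
extract_min()->16, []
insert(37) -> [37]
extract_min()->37, []
insert(24) -> [24]

Final heap: [24]


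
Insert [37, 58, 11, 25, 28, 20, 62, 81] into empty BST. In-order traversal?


Insert 37: root
Insert 58: R from 37
Insert 11: L from 37
Insert 25: L from 37 -> R from 11
Insert 28: L from 37 -> R from 11 -> R from 25
Insert 20: L from 37 -> R from 11 -> L from 25
Insert 62: R from 37 -> R from 58
Insert 81: R from 37 -> R from 58 -> R from 62

In-order: [11, 20, 25, 28, 37, 58, 62, 81]


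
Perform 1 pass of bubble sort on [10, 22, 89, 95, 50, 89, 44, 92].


Initial: [10, 22, 89, 95, 50, 89, 44, 92]
Pass 1: [10, 22, 89, 50, 89, 44, 92, 95] (4 swaps)

After 1 pass: [10, 22, 89, 50, 89, 44, 92, 95]


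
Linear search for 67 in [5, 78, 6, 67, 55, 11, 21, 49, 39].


i=0: 5!=67
i=1: 78!=67
i=2: 6!=67
i=3: 67==67 found!

Found at 3, 4 comps


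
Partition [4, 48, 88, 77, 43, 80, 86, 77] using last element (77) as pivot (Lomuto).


Pivot: 77
  4 <= 77: advance i (no swap)
  48 <= 77: advance i (no swap)
  77 <= 77: swap -> [4, 48, 77, 88, 43, 80, 86, 77]
  43 <= 77: swap -> [4, 48, 77, 43, 88, 80, 86, 77]
Place pivot at 4: [4, 48, 77, 43, 77, 80, 86, 88]

Partitioned: [4, 48, 77, 43, 77, 80, 86, 88]


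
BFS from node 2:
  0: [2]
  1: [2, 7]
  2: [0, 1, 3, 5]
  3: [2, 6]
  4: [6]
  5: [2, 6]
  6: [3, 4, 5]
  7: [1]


Visit 2, enqueue [0, 1, 3, 5]
Visit 0, enqueue []
Visit 1, enqueue [7]
Visit 3, enqueue [6]
Visit 5, enqueue []
Visit 7, enqueue []
Visit 6, enqueue [4]
Visit 4, enqueue []

BFS order: [2, 0, 1, 3, 5, 7, 6, 4]


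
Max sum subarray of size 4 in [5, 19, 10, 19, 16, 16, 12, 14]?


[0:4]: 53
[1:5]: 64
[2:6]: 61
[3:7]: 63
[4:8]: 58

Max: 64 at [1:5]


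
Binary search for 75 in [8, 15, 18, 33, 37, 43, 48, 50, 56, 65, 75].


Step 1: lo=0, hi=10, mid=5, val=43
Step 2: lo=6, hi=10, mid=8, val=56
Step 3: lo=9, hi=10, mid=9, val=65
Step 4: lo=10, hi=10, mid=10, val=75

Found at index 10


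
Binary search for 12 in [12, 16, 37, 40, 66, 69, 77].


Step 1: lo=0, hi=6, mid=3, val=40
Step 2: lo=0, hi=2, mid=1, val=16
Step 3: lo=0, hi=0, mid=0, val=12

Found at index 0


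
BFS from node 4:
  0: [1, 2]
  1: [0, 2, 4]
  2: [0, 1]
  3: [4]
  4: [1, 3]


Visit 4, enqueue [1, 3]
Visit 1, enqueue [0, 2]
Visit 3, enqueue []
Visit 0, enqueue []
Visit 2, enqueue []

BFS order: [4, 1, 3, 0, 2]


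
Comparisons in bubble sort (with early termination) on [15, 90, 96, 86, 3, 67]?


Algorithm: bubble sort (with early termination)
Input: [15, 90, 96, 86, 3, 67]
Sorted: [3, 15, 67, 86, 90, 96]

15


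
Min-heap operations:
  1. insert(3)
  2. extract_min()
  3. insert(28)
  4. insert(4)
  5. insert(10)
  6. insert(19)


insert(3) -> [3]
extract_min()->3, []
insert(28) -> [28]
insert(4) -> [4, 28]
insert(10) -> [4, 28, 10]
insert(19) -> [4, 19, 10, 28]

Final heap: [4, 19, 10, 28]


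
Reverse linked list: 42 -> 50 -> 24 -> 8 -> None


Step 1: curr=42, set curr.next=prev(None) | reversed so far: 42
Step 2: curr=50, set curr.next=prev(42) | reversed so far: 50 -> 42
Step 3: curr=24, set curr.next=prev(50) | reversed so far: 24 -> 50 -> 42
Step 4: curr=8, set curr.next=prev(24) | reversed so far: 8 -> 24 -> 50 -> 42

8 -> 24 -> 50 -> 42 -> None


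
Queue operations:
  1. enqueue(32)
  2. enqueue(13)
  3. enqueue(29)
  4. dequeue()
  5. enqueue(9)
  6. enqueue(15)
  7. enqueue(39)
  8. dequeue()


enqueue(32) -> [32]
enqueue(13) -> [32, 13]
enqueue(29) -> [32, 13, 29]
dequeue()->32, [13, 29]
enqueue(9) -> [13, 29, 9]
enqueue(15) -> [13, 29, 9, 15]
enqueue(39) -> [13, 29, 9, 15, 39]
dequeue()->13, [29, 9, 15, 39]

Final queue: [29, 9, 15, 39]


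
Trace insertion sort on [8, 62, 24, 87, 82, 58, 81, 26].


Initial: [8, 62, 24, 87, 82, 58, 81, 26]
Insert 62: [8, 62, 24, 87, 82, 58, 81, 26]
Insert 24: [8, 24, 62, 87, 82, 58, 81, 26]
Insert 87: [8, 24, 62, 87, 82, 58, 81, 26]
Insert 82: [8, 24, 62, 82, 87, 58, 81, 26]
Insert 58: [8, 24, 58, 62, 82, 87, 81, 26]
Insert 81: [8, 24, 58, 62, 81, 82, 87, 26]
Insert 26: [8, 24, 26, 58, 62, 81, 82, 87]

Sorted: [8, 24, 26, 58, 62, 81, 82, 87]


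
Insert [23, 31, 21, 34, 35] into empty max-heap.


Insert 23: [23]
Insert 31: [31, 23]
Insert 21: [31, 23, 21]
Insert 34: [34, 31, 21, 23]
Insert 35: [35, 34, 21, 23, 31]

Final heap: [35, 34, 21, 23, 31]


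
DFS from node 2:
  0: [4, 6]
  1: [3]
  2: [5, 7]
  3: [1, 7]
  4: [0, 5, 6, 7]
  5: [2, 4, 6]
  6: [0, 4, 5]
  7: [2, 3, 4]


Visit 2, push [7, 5]
Visit 5, push [6, 4]
Visit 4, push [7, 6, 0]
Visit 0, push [6]
Visit 6, push []
Visit 7, push [3]
Visit 3, push [1]
Visit 1, push []

DFS order: [2, 5, 4, 0, 6, 7, 3, 1]


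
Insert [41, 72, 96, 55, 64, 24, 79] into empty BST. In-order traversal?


Insert 41: root
Insert 72: R from 41
Insert 96: R from 41 -> R from 72
Insert 55: R from 41 -> L from 72
Insert 64: R from 41 -> L from 72 -> R from 55
Insert 24: L from 41
Insert 79: R from 41 -> R from 72 -> L from 96

In-order: [24, 41, 55, 64, 72, 79, 96]


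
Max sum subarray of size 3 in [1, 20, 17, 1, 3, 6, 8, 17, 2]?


[0:3]: 38
[1:4]: 38
[2:5]: 21
[3:6]: 10
[4:7]: 17
[5:8]: 31
[6:9]: 27

Max: 38 at [0:3]


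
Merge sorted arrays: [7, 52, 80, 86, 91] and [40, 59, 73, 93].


Take 7 from A
Take 40 from B
Take 52 from A
Take 59 from B
Take 73 from B
Take 80 from A
Take 86 from A
Take 91 from A

Merged: [7, 40, 52, 59, 73, 80, 86, 91, 93]


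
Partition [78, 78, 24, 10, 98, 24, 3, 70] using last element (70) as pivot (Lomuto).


Pivot: 70
  24 <= 70: swap -> [24, 78, 78, 10, 98, 24, 3, 70]
  10 <= 70: swap -> [24, 10, 78, 78, 98, 24, 3, 70]
  24 <= 70: swap -> [24, 10, 24, 78, 98, 78, 3, 70]
  3 <= 70: swap -> [24, 10, 24, 3, 98, 78, 78, 70]
Place pivot at 4: [24, 10, 24, 3, 70, 78, 78, 98]

Partitioned: [24, 10, 24, 3, 70, 78, 78, 98]


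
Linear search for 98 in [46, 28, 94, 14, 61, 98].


i=0: 46!=98
i=1: 28!=98
i=2: 94!=98
i=3: 14!=98
i=4: 61!=98
i=5: 98==98 found!

Found at 5, 6 comps


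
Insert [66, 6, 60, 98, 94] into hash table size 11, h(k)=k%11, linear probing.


Insert 66: h=0 -> slot 0
Insert 6: h=6 -> slot 6
Insert 60: h=5 -> slot 5
Insert 98: h=10 -> slot 10
Insert 94: h=6, 1 probes -> slot 7

Table: [66, None, None, None, None, 60, 6, 94, None, None, 98]


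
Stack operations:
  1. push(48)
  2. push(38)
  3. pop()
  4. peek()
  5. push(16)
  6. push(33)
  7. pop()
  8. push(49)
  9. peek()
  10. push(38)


push(48) -> [48]
push(38) -> [48, 38]
pop()->38, [48]
peek()->48
push(16) -> [48, 16]
push(33) -> [48, 16, 33]
pop()->33, [48, 16]
push(49) -> [48, 16, 49]
peek()->49
push(38) -> [48, 16, 49, 38]

Final stack: [48, 16, 49, 38]


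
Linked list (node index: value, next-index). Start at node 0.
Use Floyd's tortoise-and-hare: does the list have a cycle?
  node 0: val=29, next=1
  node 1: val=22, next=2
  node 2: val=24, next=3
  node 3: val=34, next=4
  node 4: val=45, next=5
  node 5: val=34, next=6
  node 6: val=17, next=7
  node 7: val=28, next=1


Floyd's tortoise (slow, +1) and hare (fast, +2):
  init: slow=0, fast=0
  step 1: slow=1, fast=2
  step 2: slow=2, fast=4
  step 3: slow=3, fast=6
  step 4: slow=4, fast=1
  step 5: slow=5, fast=3
  step 6: slow=6, fast=5
  step 7: slow=7, fast=7
  slow == fast at node 7: cycle detected

Cycle: yes


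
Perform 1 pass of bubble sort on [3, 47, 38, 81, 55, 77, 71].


Initial: [3, 47, 38, 81, 55, 77, 71]
Pass 1: [3, 38, 47, 55, 77, 71, 81] (4 swaps)

After 1 pass: [3, 38, 47, 55, 77, 71, 81]


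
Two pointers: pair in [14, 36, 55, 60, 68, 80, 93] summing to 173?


lo=0(14)+hi=6(93)=107
lo=1(36)+hi=6(93)=129
lo=2(55)+hi=6(93)=148
lo=3(60)+hi=6(93)=153
lo=4(68)+hi=6(93)=161
lo=5(80)+hi=6(93)=173

Yes: 80+93=173


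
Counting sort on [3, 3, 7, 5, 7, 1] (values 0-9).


Input: [3, 3, 7, 5, 7, 1]
Counts: [0, 1, 0, 2, 0, 1, 0, 2, 0, 0]

Sorted: [1, 3, 3, 5, 7, 7]


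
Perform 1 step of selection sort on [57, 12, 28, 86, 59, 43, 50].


Initial: [57, 12, 28, 86, 59, 43, 50]
Step 1: min=12 at 1
  Swap: [12, 57, 28, 86, 59, 43, 50]

After 1 step: [12, 57, 28, 86, 59, 43, 50]


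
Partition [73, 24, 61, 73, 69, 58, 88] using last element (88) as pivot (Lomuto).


Pivot: 88
  73 <= 88: advance i (no swap)
  24 <= 88: advance i (no swap)
  61 <= 88: advance i (no swap)
  73 <= 88: advance i (no swap)
  69 <= 88: advance i (no swap)
  58 <= 88: advance i (no swap)
Place pivot at 6: [73, 24, 61, 73, 69, 58, 88]

Partitioned: [73, 24, 61, 73, 69, 58, 88]


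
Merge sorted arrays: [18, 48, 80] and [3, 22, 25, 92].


Take 3 from B
Take 18 from A
Take 22 from B
Take 25 from B
Take 48 from A
Take 80 from A

Merged: [3, 18, 22, 25, 48, 80, 92]


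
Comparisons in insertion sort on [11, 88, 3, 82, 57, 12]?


Algorithm: insertion sort
Input: [11, 88, 3, 82, 57, 12]
Sorted: [3, 11, 12, 57, 82, 88]

12


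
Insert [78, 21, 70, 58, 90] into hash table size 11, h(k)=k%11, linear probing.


Insert 78: h=1 -> slot 1
Insert 21: h=10 -> slot 10
Insert 70: h=4 -> slot 4
Insert 58: h=3 -> slot 3
Insert 90: h=2 -> slot 2

Table: [None, 78, 90, 58, 70, None, None, None, None, None, 21]


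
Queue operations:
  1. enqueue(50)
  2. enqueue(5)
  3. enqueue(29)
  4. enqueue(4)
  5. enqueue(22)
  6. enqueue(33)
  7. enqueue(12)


enqueue(50) -> [50]
enqueue(5) -> [50, 5]
enqueue(29) -> [50, 5, 29]
enqueue(4) -> [50, 5, 29, 4]
enqueue(22) -> [50, 5, 29, 4, 22]
enqueue(33) -> [50, 5, 29, 4, 22, 33]
enqueue(12) -> [50, 5, 29, 4, 22, 33, 12]

Final queue: [50, 5, 29, 4, 22, 33, 12]


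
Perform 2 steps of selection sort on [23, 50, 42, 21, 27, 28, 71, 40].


Initial: [23, 50, 42, 21, 27, 28, 71, 40]
Step 1: min=21 at 3
  Swap: [21, 50, 42, 23, 27, 28, 71, 40]
Step 2: min=23 at 3
  Swap: [21, 23, 42, 50, 27, 28, 71, 40]

After 2 steps: [21, 23, 42, 50, 27, 28, 71, 40]


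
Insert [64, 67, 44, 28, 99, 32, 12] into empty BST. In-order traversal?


Insert 64: root
Insert 67: R from 64
Insert 44: L from 64
Insert 28: L from 64 -> L from 44
Insert 99: R from 64 -> R from 67
Insert 32: L from 64 -> L from 44 -> R from 28
Insert 12: L from 64 -> L from 44 -> L from 28

In-order: [12, 28, 32, 44, 64, 67, 99]


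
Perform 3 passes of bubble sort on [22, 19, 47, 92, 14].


Initial: [22, 19, 47, 92, 14]
Pass 1: [19, 22, 47, 14, 92] (2 swaps)
Pass 2: [19, 22, 14, 47, 92] (1 swaps)
Pass 3: [19, 14, 22, 47, 92] (1 swaps)

After 3 passes: [19, 14, 22, 47, 92]


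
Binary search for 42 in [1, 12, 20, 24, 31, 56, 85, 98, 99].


Step 1: lo=0, hi=8, mid=4, val=31
Step 2: lo=5, hi=8, mid=6, val=85
Step 3: lo=5, hi=5, mid=5, val=56

Not found


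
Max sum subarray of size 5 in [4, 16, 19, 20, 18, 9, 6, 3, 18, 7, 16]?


[0:5]: 77
[1:6]: 82
[2:7]: 72
[3:8]: 56
[4:9]: 54
[5:10]: 43
[6:11]: 50

Max: 82 at [1:6]


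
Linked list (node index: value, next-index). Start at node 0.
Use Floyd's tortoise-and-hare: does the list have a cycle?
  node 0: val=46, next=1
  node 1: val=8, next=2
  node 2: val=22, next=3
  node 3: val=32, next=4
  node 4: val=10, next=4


Floyd's tortoise (slow, +1) and hare (fast, +2):
  init: slow=0, fast=0
  step 1: slow=1, fast=2
  step 2: slow=2, fast=4
  step 3: slow=3, fast=4
  step 4: slow=4, fast=4
  slow == fast at node 4: cycle detected

Cycle: yes


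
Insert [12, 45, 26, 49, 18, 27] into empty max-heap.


Insert 12: [12]
Insert 45: [45, 12]
Insert 26: [45, 12, 26]
Insert 49: [49, 45, 26, 12]
Insert 18: [49, 45, 26, 12, 18]
Insert 27: [49, 45, 27, 12, 18, 26]

Final heap: [49, 45, 27, 12, 18, 26]


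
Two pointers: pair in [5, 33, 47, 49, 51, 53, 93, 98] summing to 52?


lo=0(5)+hi=7(98)=103
lo=0(5)+hi=6(93)=98
lo=0(5)+hi=5(53)=58
lo=0(5)+hi=4(51)=56
lo=0(5)+hi=3(49)=54
lo=0(5)+hi=2(47)=52

Yes: 5+47=52


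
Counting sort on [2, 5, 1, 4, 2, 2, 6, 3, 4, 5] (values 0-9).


Input: [2, 5, 1, 4, 2, 2, 6, 3, 4, 5]
Counts: [0, 1, 3, 1, 2, 2, 1, 0, 0, 0]

Sorted: [1, 2, 2, 2, 3, 4, 4, 5, 5, 6]


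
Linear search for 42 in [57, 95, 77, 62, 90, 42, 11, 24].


i=0: 57!=42
i=1: 95!=42
i=2: 77!=42
i=3: 62!=42
i=4: 90!=42
i=5: 42==42 found!

Found at 5, 6 comps


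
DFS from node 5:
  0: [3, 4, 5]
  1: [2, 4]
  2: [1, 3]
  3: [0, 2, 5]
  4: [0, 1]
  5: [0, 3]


Visit 5, push [3, 0]
Visit 0, push [4, 3]
Visit 3, push [2]
Visit 2, push [1]
Visit 1, push [4]
Visit 4, push []

DFS order: [5, 0, 3, 2, 1, 4]


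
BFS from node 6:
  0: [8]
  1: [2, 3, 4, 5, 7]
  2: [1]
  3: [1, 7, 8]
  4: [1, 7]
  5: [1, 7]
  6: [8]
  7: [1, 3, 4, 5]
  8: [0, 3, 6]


Visit 6, enqueue [8]
Visit 8, enqueue [0, 3]
Visit 0, enqueue []
Visit 3, enqueue [1, 7]
Visit 1, enqueue [2, 4, 5]
Visit 7, enqueue []
Visit 2, enqueue []
Visit 4, enqueue []
Visit 5, enqueue []

BFS order: [6, 8, 0, 3, 1, 7, 2, 4, 5]


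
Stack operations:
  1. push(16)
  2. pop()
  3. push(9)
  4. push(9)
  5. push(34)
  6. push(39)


push(16) -> [16]
pop()->16, []
push(9) -> [9]
push(9) -> [9, 9]
push(34) -> [9, 9, 34]
push(39) -> [9, 9, 34, 39]

Final stack: [9, 9, 34, 39]


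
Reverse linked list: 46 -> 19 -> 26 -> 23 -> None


Step 1: curr=46, set curr.next=prev(None) | reversed so far: 46
Step 2: curr=19, set curr.next=prev(46) | reversed so far: 19 -> 46
Step 3: curr=26, set curr.next=prev(19) | reversed so far: 26 -> 19 -> 46
Step 4: curr=23, set curr.next=prev(26) | reversed so far: 23 -> 26 -> 19 -> 46

23 -> 26 -> 19 -> 46 -> None


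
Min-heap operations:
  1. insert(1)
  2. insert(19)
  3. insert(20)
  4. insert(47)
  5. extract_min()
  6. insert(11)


insert(1) -> [1]
insert(19) -> [1, 19]
insert(20) -> [1, 19, 20]
insert(47) -> [1, 19, 20, 47]
extract_min()->1, [19, 47, 20]
insert(11) -> [11, 19, 20, 47]

Final heap: [11, 19, 20, 47]


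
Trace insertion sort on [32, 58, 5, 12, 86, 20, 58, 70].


Initial: [32, 58, 5, 12, 86, 20, 58, 70]
Insert 58: [32, 58, 5, 12, 86, 20, 58, 70]
Insert 5: [5, 32, 58, 12, 86, 20, 58, 70]
Insert 12: [5, 12, 32, 58, 86, 20, 58, 70]
Insert 86: [5, 12, 32, 58, 86, 20, 58, 70]
Insert 20: [5, 12, 20, 32, 58, 86, 58, 70]
Insert 58: [5, 12, 20, 32, 58, 58, 86, 70]
Insert 70: [5, 12, 20, 32, 58, 58, 70, 86]

Sorted: [5, 12, 20, 32, 58, 58, 70, 86]


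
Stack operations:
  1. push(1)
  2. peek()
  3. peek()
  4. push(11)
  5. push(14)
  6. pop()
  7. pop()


push(1) -> [1]
peek()->1
peek()->1
push(11) -> [1, 11]
push(14) -> [1, 11, 14]
pop()->14, [1, 11]
pop()->11, [1]

Final stack: [1]


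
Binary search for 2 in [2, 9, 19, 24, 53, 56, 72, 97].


Step 1: lo=0, hi=7, mid=3, val=24
Step 2: lo=0, hi=2, mid=1, val=9
Step 3: lo=0, hi=0, mid=0, val=2

Found at index 0


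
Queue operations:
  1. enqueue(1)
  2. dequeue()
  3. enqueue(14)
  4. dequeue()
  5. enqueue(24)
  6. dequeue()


enqueue(1) -> [1]
dequeue()->1, []
enqueue(14) -> [14]
dequeue()->14, []
enqueue(24) -> [24]
dequeue()->24, []

Final queue: []


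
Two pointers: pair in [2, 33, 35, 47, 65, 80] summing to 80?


lo=0(2)+hi=5(80)=82
lo=0(2)+hi=4(65)=67
lo=1(33)+hi=4(65)=98
lo=1(33)+hi=3(47)=80

Yes: 33+47=80


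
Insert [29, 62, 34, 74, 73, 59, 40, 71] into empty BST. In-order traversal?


Insert 29: root
Insert 62: R from 29
Insert 34: R from 29 -> L from 62
Insert 74: R from 29 -> R from 62
Insert 73: R from 29 -> R from 62 -> L from 74
Insert 59: R from 29 -> L from 62 -> R from 34
Insert 40: R from 29 -> L from 62 -> R from 34 -> L from 59
Insert 71: R from 29 -> R from 62 -> L from 74 -> L from 73

In-order: [29, 34, 40, 59, 62, 71, 73, 74]


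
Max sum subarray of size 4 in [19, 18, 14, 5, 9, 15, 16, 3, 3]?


[0:4]: 56
[1:5]: 46
[2:6]: 43
[3:7]: 45
[4:8]: 43
[5:9]: 37

Max: 56 at [0:4]


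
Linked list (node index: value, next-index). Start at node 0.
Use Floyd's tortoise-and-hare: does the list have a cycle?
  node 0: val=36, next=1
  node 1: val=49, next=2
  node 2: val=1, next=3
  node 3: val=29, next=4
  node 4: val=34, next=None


Floyd's tortoise (slow, +1) and hare (fast, +2):
  init: slow=0, fast=0
  step 1: slow=1, fast=2
  step 2: slow=2, fast=4
  step 3: fast -> None, no cycle

Cycle: no


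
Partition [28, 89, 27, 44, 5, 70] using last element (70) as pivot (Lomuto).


Pivot: 70
  28 <= 70: advance i (no swap)
  27 <= 70: swap -> [28, 27, 89, 44, 5, 70]
  44 <= 70: swap -> [28, 27, 44, 89, 5, 70]
  5 <= 70: swap -> [28, 27, 44, 5, 89, 70]
Place pivot at 4: [28, 27, 44, 5, 70, 89]

Partitioned: [28, 27, 44, 5, 70, 89]


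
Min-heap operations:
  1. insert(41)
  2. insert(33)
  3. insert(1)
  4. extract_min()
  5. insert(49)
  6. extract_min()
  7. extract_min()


insert(41) -> [41]
insert(33) -> [33, 41]
insert(1) -> [1, 41, 33]
extract_min()->1, [33, 41]
insert(49) -> [33, 41, 49]
extract_min()->33, [41, 49]
extract_min()->41, [49]

Final heap: [49]


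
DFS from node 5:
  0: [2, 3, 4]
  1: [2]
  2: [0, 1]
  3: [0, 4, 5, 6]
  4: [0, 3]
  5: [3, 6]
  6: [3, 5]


Visit 5, push [6, 3]
Visit 3, push [6, 4, 0]
Visit 0, push [4, 2]
Visit 2, push [1]
Visit 1, push []
Visit 4, push []
Visit 6, push []

DFS order: [5, 3, 0, 2, 1, 4, 6]


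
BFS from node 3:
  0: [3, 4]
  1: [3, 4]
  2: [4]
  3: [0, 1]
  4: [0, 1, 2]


Visit 3, enqueue [0, 1]
Visit 0, enqueue [4]
Visit 1, enqueue []
Visit 4, enqueue [2]
Visit 2, enqueue []

BFS order: [3, 0, 1, 4, 2]


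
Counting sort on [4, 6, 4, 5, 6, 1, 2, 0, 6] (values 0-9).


Input: [4, 6, 4, 5, 6, 1, 2, 0, 6]
Counts: [1, 1, 1, 0, 2, 1, 3, 0, 0, 0]

Sorted: [0, 1, 2, 4, 4, 5, 6, 6, 6]


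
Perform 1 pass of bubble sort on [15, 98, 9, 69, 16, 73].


Initial: [15, 98, 9, 69, 16, 73]
Pass 1: [15, 9, 69, 16, 73, 98] (4 swaps)

After 1 pass: [15, 9, 69, 16, 73, 98]


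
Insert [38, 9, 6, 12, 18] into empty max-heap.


Insert 38: [38]
Insert 9: [38, 9]
Insert 6: [38, 9, 6]
Insert 12: [38, 12, 6, 9]
Insert 18: [38, 18, 6, 9, 12]

Final heap: [38, 18, 6, 9, 12]


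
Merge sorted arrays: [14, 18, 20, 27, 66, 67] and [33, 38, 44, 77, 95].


Take 14 from A
Take 18 from A
Take 20 from A
Take 27 from A
Take 33 from B
Take 38 from B
Take 44 from B
Take 66 from A
Take 67 from A

Merged: [14, 18, 20, 27, 33, 38, 44, 66, 67, 77, 95]


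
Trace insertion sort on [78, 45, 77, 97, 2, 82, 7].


Initial: [78, 45, 77, 97, 2, 82, 7]
Insert 45: [45, 78, 77, 97, 2, 82, 7]
Insert 77: [45, 77, 78, 97, 2, 82, 7]
Insert 97: [45, 77, 78, 97, 2, 82, 7]
Insert 2: [2, 45, 77, 78, 97, 82, 7]
Insert 82: [2, 45, 77, 78, 82, 97, 7]
Insert 7: [2, 7, 45, 77, 78, 82, 97]

Sorted: [2, 7, 45, 77, 78, 82, 97]


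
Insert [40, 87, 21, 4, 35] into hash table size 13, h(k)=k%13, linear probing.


Insert 40: h=1 -> slot 1
Insert 87: h=9 -> slot 9
Insert 21: h=8 -> slot 8
Insert 4: h=4 -> slot 4
Insert 35: h=9, 1 probes -> slot 10

Table: [None, 40, None, None, 4, None, None, None, 21, 87, 35, None, None]


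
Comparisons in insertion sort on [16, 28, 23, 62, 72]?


Algorithm: insertion sort
Input: [16, 28, 23, 62, 72]
Sorted: [16, 23, 28, 62, 72]

5


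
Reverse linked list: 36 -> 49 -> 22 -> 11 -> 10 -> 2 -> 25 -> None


Step 1: curr=36, set curr.next=prev(None) | reversed so far: 36
Step 2: curr=49, set curr.next=prev(36) | reversed so far: 49 -> 36
Step 3: curr=22, set curr.next=prev(49) | reversed so far: 22 -> 49 -> 36
Step 4: curr=11, set curr.next=prev(22) | reversed so far: 11 -> 22 -> 49 -> 36
Step 5: curr=10, set curr.next=prev(11) | reversed so far: 10 -> 11 -> 22 -> 49 -> 36
Step 6: curr=2, set curr.next=prev(10) | reversed so far: 2 -> 10 -> 11 -> 22 -> 49 -> 36
Step 7: curr=25, set curr.next=prev(2) | reversed so far: 25 -> 2 -> 10 -> 11 -> 22 -> 49 -> 36

25 -> 2 -> 10 -> 11 -> 22 -> 49 -> 36 -> None


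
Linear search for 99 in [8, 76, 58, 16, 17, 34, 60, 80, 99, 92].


i=0: 8!=99
i=1: 76!=99
i=2: 58!=99
i=3: 16!=99
i=4: 17!=99
i=5: 34!=99
i=6: 60!=99
i=7: 80!=99
i=8: 99==99 found!

Found at 8, 9 comps


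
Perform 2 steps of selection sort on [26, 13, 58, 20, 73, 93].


Initial: [26, 13, 58, 20, 73, 93]
Step 1: min=13 at 1
  Swap: [13, 26, 58, 20, 73, 93]
Step 2: min=20 at 3
  Swap: [13, 20, 58, 26, 73, 93]

After 2 steps: [13, 20, 58, 26, 73, 93]


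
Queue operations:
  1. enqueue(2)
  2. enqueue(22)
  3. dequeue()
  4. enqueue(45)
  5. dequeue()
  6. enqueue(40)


enqueue(2) -> [2]
enqueue(22) -> [2, 22]
dequeue()->2, [22]
enqueue(45) -> [22, 45]
dequeue()->22, [45]
enqueue(40) -> [45, 40]

Final queue: [45, 40]


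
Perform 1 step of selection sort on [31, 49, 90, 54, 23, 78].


Initial: [31, 49, 90, 54, 23, 78]
Step 1: min=23 at 4
  Swap: [23, 49, 90, 54, 31, 78]

After 1 step: [23, 49, 90, 54, 31, 78]


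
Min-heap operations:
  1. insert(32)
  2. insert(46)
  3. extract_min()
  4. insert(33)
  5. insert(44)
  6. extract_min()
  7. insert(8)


insert(32) -> [32]
insert(46) -> [32, 46]
extract_min()->32, [46]
insert(33) -> [33, 46]
insert(44) -> [33, 46, 44]
extract_min()->33, [44, 46]
insert(8) -> [8, 46, 44]

Final heap: [8, 46, 44]


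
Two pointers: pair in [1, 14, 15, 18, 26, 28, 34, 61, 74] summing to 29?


lo=0(1)+hi=8(74)=75
lo=0(1)+hi=7(61)=62
lo=0(1)+hi=6(34)=35
lo=0(1)+hi=5(28)=29

Yes: 1+28=29


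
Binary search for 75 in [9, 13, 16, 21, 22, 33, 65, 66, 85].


Step 1: lo=0, hi=8, mid=4, val=22
Step 2: lo=5, hi=8, mid=6, val=65
Step 3: lo=7, hi=8, mid=7, val=66
Step 4: lo=8, hi=8, mid=8, val=85

Not found


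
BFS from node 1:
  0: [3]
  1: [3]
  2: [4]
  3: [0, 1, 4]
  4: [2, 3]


Visit 1, enqueue [3]
Visit 3, enqueue [0, 4]
Visit 0, enqueue []
Visit 4, enqueue [2]
Visit 2, enqueue []

BFS order: [1, 3, 0, 4, 2]


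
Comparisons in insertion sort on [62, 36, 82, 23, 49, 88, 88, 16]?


Algorithm: insertion sort
Input: [62, 36, 82, 23, 49, 88, 88, 16]
Sorted: [16, 23, 36, 49, 62, 82, 88, 88]

17


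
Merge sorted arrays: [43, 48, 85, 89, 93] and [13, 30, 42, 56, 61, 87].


Take 13 from B
Take 30 from B
Take 42 from B
Take 43 from A
Take 48 from A
Take 56 from B
Take 61 from B
Take 85 from A
Take 87 from B

Merged: [13, 30, 42, 43, 48, 56, 61, 85, 87, 89, 93]


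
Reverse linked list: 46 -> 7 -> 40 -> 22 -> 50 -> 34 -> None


Step 1: curr=46, set curr.next=prev(None) | reversed so far: 46
Step 2: curr=7, set curr.next=prev(46) | reversed so far: 7 -> 46
Step 3: curr=40, set curr.next=prev(7) | reversed so far: 40 -> 7 -> 46
Step 4: curr=22, set curr.next=prev(40) | reversed so far: 22 -> 40 -> 7 -> 46
Step 5: curr=50, set curr.next=prev(22) | reversed so far: 50 -> 22 -> 40 -> 7 -> 46
Step 6: curr=34, set curr.next=prev(50) | reversed so far: 34 -> 50 -> 22 -> 40 -> 7 -> 46

34 -> 50 -> 22 -> 40 -> 7 -> 46 -> None


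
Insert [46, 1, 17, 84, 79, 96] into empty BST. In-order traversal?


Insert 46: root
Insert 1: L from 46
Insert 17: L from 46 -> R from 1
Insert 84: R from 46
Insert 79: R from 46 -> L from 84
Insert 96: R from 46 -> R from 84

In-order: [1, 17, 46, 79, 84, 96]


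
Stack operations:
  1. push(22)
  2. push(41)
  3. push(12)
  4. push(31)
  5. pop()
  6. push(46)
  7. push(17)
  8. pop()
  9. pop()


push(22) -> [22]
push(41) -> [22, 41]
push(12) -> [22, 41, 12]
push(31) -> [22, 41, 12, 31]
pop()->31, [22, 41, 12]
push(46) -> [22, 41, 12, 46]
push(17) -> [22, 41, 12, 46, 17]
pop()->17, [22, 41, 12, 46]
pop()->46, [22, 41, 12]

Final stack: [22, 41, 12]


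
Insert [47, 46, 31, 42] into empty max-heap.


Insert 47: [47]
Insert 46: [47, 46]
Insert 31: [47, 46, 31]
Insert 42: [47, 46, 31, 42]

Final heap: [47, 46, 31, 42]


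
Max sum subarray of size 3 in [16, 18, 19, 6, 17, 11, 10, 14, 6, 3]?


[0:3]: 53
[1:4]: 43
[2:5]: 42
[3:6]: 34
[4:7]: 38
[5:8]: 35
[6:9]: 30
[7:10]: 23

Max: 53 at [0:3]


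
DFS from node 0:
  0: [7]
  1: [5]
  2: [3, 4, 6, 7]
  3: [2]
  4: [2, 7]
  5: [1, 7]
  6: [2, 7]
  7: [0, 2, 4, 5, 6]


Visit 0, push [7]
Visit 7, push [6, 5, 4, 2]
Visit 2, push [6, 4, 3]
Visit 3, push []
Visit 4, push []
Visit 6, push []
Visit 5, push [1]
Visit 1, push []

DFS order: [0, 7, 2, 3, 4, 6, 5, 1]


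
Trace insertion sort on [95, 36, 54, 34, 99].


Initial: [95, 36, 54, 34, 99]
Insert 36: [36, 95, 54, 34, 99]
Insert 54: [36, 54, 95, 34, 99]
Insert 34: [34, 36, 54, 95, 99]
Insert 99: [34, 36, 54, 95, 99]

Sorted: [34, 36, 54, 95, 99]


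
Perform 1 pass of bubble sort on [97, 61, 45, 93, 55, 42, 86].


Initial: [97, 61, 45, 93, 55, 42, 86]
Pass 1: [61, 45, 93, 55, 42, 86, 97] (6 swaps)

After 1 pass: [61, 45, 93, 55, 42, 86, 97]


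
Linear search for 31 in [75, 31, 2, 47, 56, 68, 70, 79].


i=0: 75!=31
i=1: 31==31 found!

Found at 1, 2 comps


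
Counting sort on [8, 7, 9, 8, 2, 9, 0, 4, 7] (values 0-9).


Input: [8, 7, 9, 8, 2, 9, 0, 4, 7]
Counts: [1, 0, 1, 0, 1, 0, 0, 2, 2, 2]

Sorted: [0, 2, 4, 7, 7, 8, 8, 9, 9]


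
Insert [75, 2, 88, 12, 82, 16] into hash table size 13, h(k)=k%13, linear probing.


Insert 75: h=10 -> slot 10
Insert 2: h=2 -> slot 2
Insert 88: h=10, 1 probes -> slot 11
Insert 12: h=12 -> slot 12
Insert 82: h=4 -> slot 4
Insert 16: h=3 -> slot 3

Table: [None, None, 2, 16, 82, None, None, None, None, None, 75, 88, 12]


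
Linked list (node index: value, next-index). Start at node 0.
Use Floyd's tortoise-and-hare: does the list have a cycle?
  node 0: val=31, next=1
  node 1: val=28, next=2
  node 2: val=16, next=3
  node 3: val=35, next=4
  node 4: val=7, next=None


Floyd's tortoise (slow, +1) and hare (fast, +2):
  init: slow=0, fast=0
  step 1: slow=1, fast=2
  step 2: slow=2, fast=4
  step 3: fast -> None, no cycle

Cycle: no


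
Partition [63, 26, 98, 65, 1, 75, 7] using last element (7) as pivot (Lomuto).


Pivot: 7
  1 <= 7: swap -> [1, 26, 98, 65, 63, 75, 7]
Place pivot at 1: [1, 7, 98, 65, 63, 75, 26]

Partitioned: [1, 7, 98, 65, 63, 75, 26]


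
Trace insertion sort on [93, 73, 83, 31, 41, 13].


Initial: [93, 73, 83, 31, 41, 13]
Insert 73: [73, 93, 83, 31, 41, 13]
Insert 83: [73, 83, 93, 31, 41, 13]
Insert 31: [31, 73, 83, 93, 41, 13]
Insert 41: [31, 41, 73, 83, 93, 13]
Insert 13: [13, 31, 41, 73, 83, 93]

Sorted: [13, 31, 41, 73, 83, 93]


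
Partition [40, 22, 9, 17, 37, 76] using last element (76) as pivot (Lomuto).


Pivot: 76
  40 <= 76: advance i (no swap)
  22 <= 76: advance i (no swap)
  9 <= 76: advance i (no swap)
  17 <= 76: advance i (no swap)
  37 <= 76: advance i (no swap)
Place pivot at 5: [40, 22, 9, 17, 37, 76]

Partitioned: [40, 22, 9, 17, 37, 76]


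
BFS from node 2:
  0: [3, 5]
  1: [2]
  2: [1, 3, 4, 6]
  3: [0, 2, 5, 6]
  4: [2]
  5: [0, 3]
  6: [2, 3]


Visit 2, enqueue [1, 3, 4, 6]
Visit 1, enqueue []
Visit 3, enqueue [0, 5]
Visit 4, enqueue []
Visit 6, enqueue []
Visit 0, enqueue []
Visit 5, enqueue []

BFS order: [2, 1, 3, 4, 6, 0, 5]


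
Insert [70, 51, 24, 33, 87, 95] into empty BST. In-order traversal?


Insert 70: root
Insert 51: L from 70
Insert 24: L from 70 -> L from 51
Insert 33: L from 70 -> L from 51 -> R from 24
Insert 87: R from 70
Insert 95: R from 70 -> R from 87

In-order: [24, 33, 51, 70, 87, 95]


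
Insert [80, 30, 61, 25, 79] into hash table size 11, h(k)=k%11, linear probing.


Insert 80: h=3 -> slot 3
Insert 30: h=8 -> slot 8
Insert 61: h=6 -> slot 6
Insert 25: h=3, 1 probes -> slot 4
Insert 79: h=2 -> slot 2

Table: [None, None, 79, 80, 25, None, 61, None, 30, None, None]


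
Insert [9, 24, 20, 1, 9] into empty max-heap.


Insert 9: [9]
Insert 24: [24, 9]
Insert 20: [24, 9, 20]
Insert 1: [24, 9, 20, 1]
Insert 9: [24, 9, 20, 1, 9]

Final heap: [24, 9, 20, 1, 9]


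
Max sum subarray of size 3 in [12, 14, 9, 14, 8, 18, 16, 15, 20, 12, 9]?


[0:3]: 35
[1:4]: 37
[2:5]: 31
[3:6]: 40
[4:7]: 42
[5:8]: 49
[6:9]: 51
[7:10]: 47
[8:11]: 41

Max: 51 at [6:9]


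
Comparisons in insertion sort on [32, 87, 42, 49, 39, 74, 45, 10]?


Algorithm: insertion sort
Input: [32, 87, 42, 49, 39, 74, 45, 10]
Sorted: [10, 32, 39, 42, 45, 49, 74, 87]

22


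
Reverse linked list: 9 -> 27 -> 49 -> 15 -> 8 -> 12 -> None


Step 1: curr=9, set curr.next=prev(None) | reversed so far: 9
Step 2: curr=27, set curr.next=prev(9) | reversed so far: 27 -> 9
Step 3: curr=49, set curr.next=prev(27) | reversed so far: 49 -> 27 -> 9
Step 4: curr=15, set curr.next=prev(49) | reversed so far: 15 -> 49 -> 27 -> 9
Step 5: curr=8, set curr.next=prev(15) | reversed so far: 8 -> 15 -> 49 -> 27 -> 9
Step 6: curr=12, set curr.next=prev(8) | reversed so far: 12 -> 8 -> 15 -> 49 -> 27 -> 9

12 -> 8 -> 15 -> 49 -> 27 -> 9 -> None


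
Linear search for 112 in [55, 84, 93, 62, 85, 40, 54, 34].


i=0: 55!=112
i=1: 84!=112
i=2: 93!=112
i=3: 62!=112
i=4: 85!=112
i=5: 40!=112
i=6: 54!=112
i=7: 34!=112

Not found, 8 comps


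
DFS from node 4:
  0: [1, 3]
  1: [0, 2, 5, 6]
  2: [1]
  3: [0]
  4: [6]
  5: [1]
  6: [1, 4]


Visit 4, push [6]
Visit 6, push [1]
Visit 1, push [5, 2, 0]
Visit 0, push [3]
Visit 3, push []
Visit 2, push []
Visit 5, push []

DFS order: [4, 6, 1, 0, 3, 2, 5]


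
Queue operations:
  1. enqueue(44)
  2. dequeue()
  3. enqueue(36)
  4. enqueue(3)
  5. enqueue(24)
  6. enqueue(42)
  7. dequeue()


enqueue(44) -> [44]
dequeue()->44, []
enqueue(36) -> [36]
enqueue(3) -> [36, 3]
enqueue(24) -> [36, 3, 24]
enqueue(42) -> [36, 3, 24, 42]
dequeue()->36, [3, 24, 42]

Final queue: [3, 24, 42]


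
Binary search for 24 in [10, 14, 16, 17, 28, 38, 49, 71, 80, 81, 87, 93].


Step 1: lo=0, hi=11, mid=5, val=38
Step 2: lo=0, hi=4, mid=2, val=16
Step 3: lo=3, hi=4, mid=3, val=17
Step 4: lo=4, hi=4, mid=4, val=28

Not found


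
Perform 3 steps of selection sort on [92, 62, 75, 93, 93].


Initial: [92, 62, 75, 93, 93]
Step 1: min=62 at 1
  Swap: [62, 92, 75, 93, 93]
Step 2: min=75 at 2
  Swap: [62, 75, 92, 93, 93]
Step 3: min=92 at 2
  Swap: [62, 75, 92, 93, 93]

After 3 steps: [62, 75, 92, 93, 93]


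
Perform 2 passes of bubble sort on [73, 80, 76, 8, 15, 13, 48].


Initial: [73, 80, 76, 8, 15, 13, 48]
Pass 1: [73, 76, 8, 15, 13, 48, 80] (5 swaps)
Pass 2: [73, 8, 15, 13, 48, 76, 80] (4 swaps)

After 2 passes: [73, 8, 15, 13, 48, 76, 80]


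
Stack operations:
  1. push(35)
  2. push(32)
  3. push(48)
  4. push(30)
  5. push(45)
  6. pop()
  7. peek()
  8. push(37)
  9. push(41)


push(35) -> [35]
push(32) -> [35, 32]
push(48) -> [35, 32, 48]
push(30) -> [35, 32, 48, 30]
push(45) -> [35, 32, 48, 30, 45]
pop()->45, [35, 32, 48, 30]
peek()->30
push(37) -> [35, 32, 48, 30, 37]
push(41) -> [35, 32, 48, 30, 37, 41]

Final stack: [35, 32, 48, 30, 37, 41]


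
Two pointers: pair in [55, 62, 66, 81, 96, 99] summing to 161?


lo=0(55)+hi=5(99)=154
lo=1(62)+hi=5(99)=161

Yes: 62+99=161


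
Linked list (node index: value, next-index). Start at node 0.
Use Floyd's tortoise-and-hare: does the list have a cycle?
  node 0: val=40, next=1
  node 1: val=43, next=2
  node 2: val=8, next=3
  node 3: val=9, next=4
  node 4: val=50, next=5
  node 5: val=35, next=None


Floyd's tortoise (slow, +1) and hare (fast, +2):
  init: slow=0, fast=0
  step 1: slow=1, fast=2
  step 2: slow=2, fast=4
  step 3: fast 4->5->None, no cycle

Cycle: no


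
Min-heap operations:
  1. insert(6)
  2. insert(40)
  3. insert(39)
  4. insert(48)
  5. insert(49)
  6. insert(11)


insert(6) -> [6]
insert(40) -> [6, 40]
insert(39) -> [6, 40, 39]
insert(48) -> [6, 40, 39, 48]
insert(49) -> [6, 40, 39, 48, 49]
insert(11) -> [6, 40, 11, 48, 49, 39]

Final heap: [6, 40, 11, 48, 49, 39]


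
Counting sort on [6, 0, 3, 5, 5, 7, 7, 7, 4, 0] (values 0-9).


Input: [6, 0, 3, 5, 5, 7, 7, 7, 4, 0]
Counts: [2, 0, 0, 1, 1, 2, 1, 3, 0, 0]

Sorted: [0, 0, 3, 4, 5, 5, 6, 7, 7, 7]


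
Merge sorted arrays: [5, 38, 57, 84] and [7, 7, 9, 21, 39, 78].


Take 5 from A
Take 7 from B
Take 7 from B
Take 9 from B
Take 21 from B
Take 38 from A
Take 39 from B
Take 57 from A
Take 78 from B

Merged: [5, 7, 7, 9, 21, 38, 39, 57, 78, 84]


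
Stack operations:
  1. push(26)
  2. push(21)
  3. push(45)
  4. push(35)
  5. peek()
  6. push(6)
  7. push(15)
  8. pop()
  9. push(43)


push(26) -> [26]
push(21) -> [26, 21]
push(45) -> [26, 21, 45]
push(35) -> [26, 21, 45, 35]
peek()->35
push(6) -> [26, 21, 45, 35, 6]
push(15) -> [26, 21, 45, 35, 6, 15]
pop()->15, [26, 21, 45, 35, 6]
push(43) -> [26, 21, 45, 35, 6, 43]

Final stack: [26, 21, 45, 35, 6, 43]


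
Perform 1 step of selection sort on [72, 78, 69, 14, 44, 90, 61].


Initial: [72, 78, 69, 14, 44, 90, 61]
Step 1: min=14 at 3
  Swap: [14, 78, 69, 72, 44, 90, 61]

After 1 step: [14, 78, 69, 72, 44, 90, 61]


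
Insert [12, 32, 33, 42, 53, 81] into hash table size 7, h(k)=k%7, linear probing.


Insert 12: h=5 -> slot 5
Insert 32: h=4 -> slot 4
Insert 33: h=5, 1 probes -> slot 6
Insert 42: h=0 -> slot 0
Insert 53: h=4, 4 probes -> slot 1
Insert 81: h=4, 5 probes -> slot 2

Table: [42, 53, 81, None, 32, 12, 33]


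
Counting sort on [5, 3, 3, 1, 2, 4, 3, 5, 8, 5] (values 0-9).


Input: [5, 3, 3, 1, 2, 4, 3, 5, 8, 5]
Counts: [0, 1, 1, 3, 1, 3, 0, 0, 1, 0]

Sorted: [1, 2, 3, 3, 3, 4, 5, 5, 5, 8]


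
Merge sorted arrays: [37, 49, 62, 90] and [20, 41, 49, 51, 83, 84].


Take 20 from B
Take 37 from A
Take 41 from B
Take 49 from A
Take 49 from B
Take 51 from B
Take 62 from A
Take 83 from B
Take 84 from B

Merged: [20, 37, 41, 49, 49, 51, 62, 83, 84, 90]


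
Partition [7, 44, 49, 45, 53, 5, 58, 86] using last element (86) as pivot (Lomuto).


Pivot: 86
  7 <= 86: advance i (no swap)
  44 <= 86: advance i (no swap)
  49 <= 86: advance i (no swap)
  45 <= 86: advance i (no swap)
  53 <= 86: advance i (no swap)
  5 <= 86: advance i (no swap)
  58 <= 86: advance i (no swap)
Place pivot at 7: [7, 44, 49, 45, 53, 5, 58, 86]

Partitioned: [7, 44, 49, 45, 53, 5, 58, 86]


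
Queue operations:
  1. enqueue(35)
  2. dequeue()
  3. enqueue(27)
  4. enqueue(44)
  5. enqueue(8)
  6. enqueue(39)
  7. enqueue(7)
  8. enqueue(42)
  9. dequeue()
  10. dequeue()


enqueue(35) -> [35]
dequeue()->35, []
enqueue(27) -> [27]
enqueue(44) -> [27, 44]
enqueue(8) -> [27, 44, 8]
enqueue(39) -> [27, 44, 8, 39]
enqueue(7) -> [27, 44, 8, 39, 7]
enqueue(42) -> [27, 44, 8, 39, 7, 42]
dequeue()->27, [44, 8, 39, 7, 42]
dequeue()->44, [8, 39, 7, 42]

Final queue: [8, 39, 7, 42]


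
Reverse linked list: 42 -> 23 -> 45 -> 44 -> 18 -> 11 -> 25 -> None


Step 1: curr=42, set curr.next=prev(None) | reversed so far: 42
Step 2: curr=23, set curr.next=prev(42) | reversed so far: 23 -> 42
Step 3: curr=45, set curr.next=prev(23) | reversed so far: 45 -> 23 -> 42
Step 4: curr=44, set curr.next=prev(45) | reversed so far: 44 -> 45 -> 23 -> 42
Step 5: curr=18, set curr.next=prev(44) | reversed so far: 18 -> 44 -> 45 -> 23 -> 42
Step 6: curr=11, set curr.next=prev(18) | reversed so far: 11 -> 18 -> 44 -> 45 -> 23 -> 42
Step 7: curr=25, set curr.next=prev(11) | reversed so far: 25 -> 11 -> 18 -> 44 -> 45 -> 23 -> 42

25 -> 11 -> 18 -> 44 -> 45 -> 23 -> 42 -> None


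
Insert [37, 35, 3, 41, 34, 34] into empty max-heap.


Insert 37: [37]
Insert 35: [37, 35]
Insert 3: [37, 35, 3]
Insert 41: [41, 37, 3, 35]
Insert 34: [41, 37, 3, 35, 34]
Insert 34: [41, 37, 34, 35, 34, 3]

Final heap: [41, 37, 34, 35, 34, 3]


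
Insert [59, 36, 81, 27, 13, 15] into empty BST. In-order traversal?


Insert 59: root
Insert 36: L from 59
Insert 81: R from 59
Insert 27: L from 59 -> L from 36
Insert 13: L from 59 -> L from 36 -> L from 27
Insert 15: L from 59 -> L from 36 -> L from 27 -> R from 13

In-order: [13, 15, 27, 36, 59, 81]


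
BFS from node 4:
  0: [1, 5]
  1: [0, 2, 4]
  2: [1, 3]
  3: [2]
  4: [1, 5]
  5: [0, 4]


Visit 4, enqueue [1, 5]
Visit 1, enqueue [0, 2]
Visit 5, enqueue []
Visit 0, enqueue []
Visit 2, enqueue [3]
Visit 3, enqueue []

BFS order: [4, 1, 5, 0, 2, 3]


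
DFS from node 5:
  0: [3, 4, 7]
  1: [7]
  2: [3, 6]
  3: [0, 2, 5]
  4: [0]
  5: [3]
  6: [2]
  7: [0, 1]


Visit 5, push [3]
Visit 3, push [2, 0]
Visit 0, push [7, 4]
Visit 4, push []
Visit 7, push [1]
Visit 1, push []
Visit 2, push [6]
Visit 6, push []

DFS order: [5, 3, 0, 4, 7, 1, 2, 6]


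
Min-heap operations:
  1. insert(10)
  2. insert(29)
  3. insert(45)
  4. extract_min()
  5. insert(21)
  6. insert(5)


insert(10) -> [10]
insert(29) -> [10, 29]
insert(45) -> [10, 29, 45]
extract_min()->10, [29, 45]
insert(21) -> [21, 45, 29]
insert(5) -> [5, 21, 29, 45]

Final heap: [5, 21, 29, 45]


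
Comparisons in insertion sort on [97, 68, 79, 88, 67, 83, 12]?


Algorithm: insertion sort
Input: [97, 68, 79, 88, 67, 83, 12]
Sorted: [12, 67, 68, 79, 83, 88, 97]

18


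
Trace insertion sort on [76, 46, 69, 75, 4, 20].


Initial: [76, 46, 69, 75, 4, 20]
Insert 46: [46, 76, 69, 75, 4, 20]
Insert 69: [46, 69, 76, 75, 4, 20]
Insert 75: [46, 69, 75, 76, 4, 20]
Insert 4: [4, 46, 69, 75, 76, 20]
Insert 20: [4, 20, 46, 69, 75, 76]

Sorted: [4, 20, 46, 69, 75, 76]


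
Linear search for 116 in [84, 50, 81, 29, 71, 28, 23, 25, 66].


i=0: 84!=116
i=1: 50!=116
i=2: 81!=116
i=3: 29!=116
i=4: 71!=116
i=5: 28!=116
i=6: 23!=116
i=7: 25!=116
i=8: 66!=116

Not found, 9 comps


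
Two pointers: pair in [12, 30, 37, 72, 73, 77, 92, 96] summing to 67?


lo=0(12)+hi=7(96)=108
lo=0(12)+hi=6(92)=104
lo=0(12)+hi=5(77)=89
lo=0(12)+hi=4(73)=85
lo=0(12)+hi=3(72)=84
lo=0(12)+hi=2(37)=49
lo=1(30)+hi=2(37)=67

Yes: 30+37=67


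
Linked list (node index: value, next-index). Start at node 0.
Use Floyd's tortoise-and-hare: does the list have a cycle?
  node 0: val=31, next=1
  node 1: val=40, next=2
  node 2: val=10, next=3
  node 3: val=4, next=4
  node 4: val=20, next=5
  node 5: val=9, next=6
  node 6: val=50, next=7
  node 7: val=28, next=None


Floyd's tortoise (slow, +1) and hare (fast, +2):
  init: slow=0, fast=0
  step 1: slow=1, fast=2
  step 2: slow=2, fast=4
  step 3: slow=3, fast=6
  step 4: fast 6->7->None, no cycle

Cycle: no
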